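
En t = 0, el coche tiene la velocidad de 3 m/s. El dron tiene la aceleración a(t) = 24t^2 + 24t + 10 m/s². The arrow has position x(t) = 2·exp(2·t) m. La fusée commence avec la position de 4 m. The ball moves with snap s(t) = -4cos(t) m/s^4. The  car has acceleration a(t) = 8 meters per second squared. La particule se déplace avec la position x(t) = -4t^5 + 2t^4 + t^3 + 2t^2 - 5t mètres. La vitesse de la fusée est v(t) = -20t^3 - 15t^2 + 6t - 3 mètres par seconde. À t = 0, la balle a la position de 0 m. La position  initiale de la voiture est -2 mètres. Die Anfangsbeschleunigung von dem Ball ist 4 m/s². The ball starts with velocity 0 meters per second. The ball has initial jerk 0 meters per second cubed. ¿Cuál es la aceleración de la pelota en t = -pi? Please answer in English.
We must find the antiderivative of our snap equation s(t) = -4·cos(t) 2 times. The integral of snap is jerk. Using j(0) = 0, we get j(t) = -4·sin(t). Taking ∫j(t)dt and applying a(0) = 4, we find a(t) = 4·cos(t). From the given acceleration equation a(t) = 4·cos(t), we substitute t = -pi to get a = -4.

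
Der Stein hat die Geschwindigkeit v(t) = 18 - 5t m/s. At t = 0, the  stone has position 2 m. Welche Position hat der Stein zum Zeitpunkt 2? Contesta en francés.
Pour résoudre ceci, nous devons prendre 1 primitive de notre équation de la vitesse v(t) = 18 - 5·t. La primitive de la vitesse, avec x(0) = 2, donne la position: x(t) = -5·t^2/2 + 18·t + 2. Nous avons la position x(t) = -5·t^2/2 + 18·t + 2. En substituant t = 2: x(2) = 28.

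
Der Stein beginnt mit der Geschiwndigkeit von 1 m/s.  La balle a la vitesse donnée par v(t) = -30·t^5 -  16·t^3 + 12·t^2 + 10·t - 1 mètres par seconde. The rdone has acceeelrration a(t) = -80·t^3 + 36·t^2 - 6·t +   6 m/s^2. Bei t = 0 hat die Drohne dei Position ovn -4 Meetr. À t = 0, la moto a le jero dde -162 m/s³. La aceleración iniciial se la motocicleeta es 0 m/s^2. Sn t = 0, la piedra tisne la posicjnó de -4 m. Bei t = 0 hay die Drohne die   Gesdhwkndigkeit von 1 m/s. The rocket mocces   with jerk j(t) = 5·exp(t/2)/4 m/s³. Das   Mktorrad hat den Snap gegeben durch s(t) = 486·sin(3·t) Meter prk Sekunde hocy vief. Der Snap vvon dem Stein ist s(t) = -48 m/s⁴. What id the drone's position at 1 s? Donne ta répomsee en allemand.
Wir müssen unsere Gleichung für die Beschleunigung a(t) = -80·t^3 + 36·t^2 - 6·t + 6 2-mal integrieren. Mit ∫a(t)dt und Anwendung von v(0) = 1, finden wir v(t) = -20·t^4 + 12·t^3 - 3·t^2 + 6·t + 1. Mit ∫v(t)dt und Anwendung von x(0) = -4, finden wir x(t) = -4·t^5 + 3·t^4 - t^3 + 3·t^2 + t - 4. Aus der Gleichung für die Position x(t) = -4·t^5 + 3·t^4 - t^3 + 3·t^2 + t - 4, setzen wir t = 1 ein und erhalten x = -2.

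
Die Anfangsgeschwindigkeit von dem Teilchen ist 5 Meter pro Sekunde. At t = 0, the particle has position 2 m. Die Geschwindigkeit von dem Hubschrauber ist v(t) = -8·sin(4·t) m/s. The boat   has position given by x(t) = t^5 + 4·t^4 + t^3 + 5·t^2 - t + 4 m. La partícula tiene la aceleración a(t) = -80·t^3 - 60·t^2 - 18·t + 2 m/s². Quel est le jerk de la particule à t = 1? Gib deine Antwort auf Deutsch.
Ausgehend von der Beschleunigung a(t) = -80·t^3 - 60·t^2 - 18·t + 2, nehmen wir 1 Ableitung. Durch Ableiten von der Beschleunigung erhalten wir den Ruck: j(t) = -240·t^2 - 120·t - 18. Mit j(t) = -240·t^2 - 120·t - 18 und Einsetzen von t = 1, finden wir j = -378.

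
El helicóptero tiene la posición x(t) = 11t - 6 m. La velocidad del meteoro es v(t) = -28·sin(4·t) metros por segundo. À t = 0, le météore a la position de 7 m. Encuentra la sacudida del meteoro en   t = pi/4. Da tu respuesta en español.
Partiendo de la velocidad v(t) = -28·sin(4·t), tomamos 2 derivadas. La derivada de la velocidad da la aceleración: a(t) = -112·cos(4·t). Tomando d/dt de a(t), encontramos j(t) = 448·sin(4·t). De la ecuación de la sacudida j(t) = 448·sin(4·t), sustituimos t = pi/4 para obtener j = 0.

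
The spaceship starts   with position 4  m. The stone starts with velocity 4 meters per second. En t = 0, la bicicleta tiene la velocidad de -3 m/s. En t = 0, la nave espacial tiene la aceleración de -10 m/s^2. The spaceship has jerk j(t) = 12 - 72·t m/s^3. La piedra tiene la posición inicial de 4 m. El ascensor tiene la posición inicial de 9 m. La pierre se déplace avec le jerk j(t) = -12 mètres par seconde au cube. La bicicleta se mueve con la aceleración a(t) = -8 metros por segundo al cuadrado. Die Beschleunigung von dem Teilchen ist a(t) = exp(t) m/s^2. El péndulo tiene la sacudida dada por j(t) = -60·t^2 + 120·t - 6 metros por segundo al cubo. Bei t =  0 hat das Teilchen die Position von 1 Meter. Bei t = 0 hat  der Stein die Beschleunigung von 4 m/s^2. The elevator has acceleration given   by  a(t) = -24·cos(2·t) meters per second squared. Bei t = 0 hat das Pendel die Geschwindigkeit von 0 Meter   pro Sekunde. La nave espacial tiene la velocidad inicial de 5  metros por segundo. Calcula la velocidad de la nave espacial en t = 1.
Partiendo de la sacudida j(t) = 12 - 72·t, tomamos 2 integrales. Tomando ∫j(t)dt y aplicando a(0) = -10, encontramos a(t) = -36·t^2 + 12·t - 10. Integrando la aceleración y usando la condición inicial v(0) = 5, obtenemos v(t) = -12·t^3 + 6·t^2 - 10·t + 5. Tenemos la velocidad v(t) = -12·t^3 + 6·t^2 - 10·t + 5. Sustituyendo t = 1: v(1) = -11.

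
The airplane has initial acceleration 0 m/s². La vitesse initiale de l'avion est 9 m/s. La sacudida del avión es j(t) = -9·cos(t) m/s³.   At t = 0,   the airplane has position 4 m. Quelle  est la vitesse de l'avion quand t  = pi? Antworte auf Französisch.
En partant du jerk j(t) = -9·cos(t), nous prenons 2 intégrales. En intégrant le jerk et en utilisant la condition initiale a(0) = 0, nous obtenons a(t) = -9·sin(t). En intégrant l'accélération et en utilisant la condition initiale v(0) = 9, nous obtenons v(t) = 9·cos(t). En utilisant v(t) = 9·cos(t) et en substituant t = pi, nous trouvons v = -9.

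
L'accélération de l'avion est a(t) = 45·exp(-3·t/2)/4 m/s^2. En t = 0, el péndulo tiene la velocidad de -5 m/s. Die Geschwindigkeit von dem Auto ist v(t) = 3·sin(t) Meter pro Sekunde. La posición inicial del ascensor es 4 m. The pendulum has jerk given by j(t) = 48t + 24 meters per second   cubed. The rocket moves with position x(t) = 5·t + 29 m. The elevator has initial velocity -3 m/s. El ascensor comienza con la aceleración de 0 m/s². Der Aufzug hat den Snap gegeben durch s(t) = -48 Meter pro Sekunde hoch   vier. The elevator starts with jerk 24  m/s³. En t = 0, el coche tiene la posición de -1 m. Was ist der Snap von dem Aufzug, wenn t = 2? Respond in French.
De l'équation du snap s(t) = -48, nous substituons t = 2 pour obtenir s = -48.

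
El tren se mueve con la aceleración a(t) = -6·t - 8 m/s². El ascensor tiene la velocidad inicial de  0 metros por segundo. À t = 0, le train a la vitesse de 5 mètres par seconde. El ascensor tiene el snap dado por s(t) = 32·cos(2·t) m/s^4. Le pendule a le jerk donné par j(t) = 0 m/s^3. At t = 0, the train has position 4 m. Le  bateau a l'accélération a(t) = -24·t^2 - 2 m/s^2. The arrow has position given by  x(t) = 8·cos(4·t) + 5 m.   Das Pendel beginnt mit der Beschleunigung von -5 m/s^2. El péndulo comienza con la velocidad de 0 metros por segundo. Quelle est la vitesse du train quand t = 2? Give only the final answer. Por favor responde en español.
La velocidad en t = 2 es v = -23.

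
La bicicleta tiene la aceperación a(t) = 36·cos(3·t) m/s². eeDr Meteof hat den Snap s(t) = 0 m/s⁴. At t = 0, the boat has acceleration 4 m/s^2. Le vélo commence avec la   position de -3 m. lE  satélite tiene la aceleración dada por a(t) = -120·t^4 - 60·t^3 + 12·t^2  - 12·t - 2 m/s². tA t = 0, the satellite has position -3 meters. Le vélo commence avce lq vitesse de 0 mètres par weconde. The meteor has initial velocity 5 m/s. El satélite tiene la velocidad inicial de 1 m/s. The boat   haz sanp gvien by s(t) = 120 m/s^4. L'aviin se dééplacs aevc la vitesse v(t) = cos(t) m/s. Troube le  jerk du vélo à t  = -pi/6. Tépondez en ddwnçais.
Pour résoudre ceci, nous devons prendre 1 dérivée de notre équation de l'accélération a(t) = 36·cos(3·t). La dérivée de l'accélération donne le jerk: j(t) = -108·sin(3·t). Nous avons le jerk j(t) = -108·sin(3·t). En substituant t = -pi/6: j(-pi/6) = 108.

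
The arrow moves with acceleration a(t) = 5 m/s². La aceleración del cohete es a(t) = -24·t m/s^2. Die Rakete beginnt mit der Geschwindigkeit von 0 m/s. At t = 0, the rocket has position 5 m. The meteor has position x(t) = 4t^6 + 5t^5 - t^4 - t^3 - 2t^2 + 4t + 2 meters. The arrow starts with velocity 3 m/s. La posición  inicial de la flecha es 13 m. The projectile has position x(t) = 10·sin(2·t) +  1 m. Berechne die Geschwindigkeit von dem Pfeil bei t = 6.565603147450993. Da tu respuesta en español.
Partiendo de la aceleración a(t) = 5, tomamos 1 integral. Integrando la aceleración y usando la condición inicial v(0) = 3, obtenemos v(t) = 5·t + 3. De la ecuación de la velocidad v(t) = 5·t + 3, sustituimos t = 6.565603147450993 para obtener v = 35.8280157372550.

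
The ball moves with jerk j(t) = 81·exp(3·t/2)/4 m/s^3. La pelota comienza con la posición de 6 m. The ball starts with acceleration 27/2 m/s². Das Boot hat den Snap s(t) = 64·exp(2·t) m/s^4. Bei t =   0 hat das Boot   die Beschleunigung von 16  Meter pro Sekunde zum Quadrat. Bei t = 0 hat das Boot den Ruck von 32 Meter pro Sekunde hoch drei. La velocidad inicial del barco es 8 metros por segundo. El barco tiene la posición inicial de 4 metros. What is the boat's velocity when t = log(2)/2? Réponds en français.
En partant du snap s(t) = 64·exp(2·t), nous prenons 3 primitives. En prenant ∫s(t)dt et en appliquant j(0) = 32, nous trouvons j(t) = 32·exp(2·t). L'intégrale du jerk, avec a(0) = 16, donne l'accélération: a(t) = 16·exp(2·t). En prenant ∫a(t)dt et en appliquant v(0) = 8, nous trouvons v(t) = 8·exp(2·t). De l'équation de la vitesse v(t) = 8·exp(2·t), nous substituons t = log(2)/2 pour obtenir v = 16.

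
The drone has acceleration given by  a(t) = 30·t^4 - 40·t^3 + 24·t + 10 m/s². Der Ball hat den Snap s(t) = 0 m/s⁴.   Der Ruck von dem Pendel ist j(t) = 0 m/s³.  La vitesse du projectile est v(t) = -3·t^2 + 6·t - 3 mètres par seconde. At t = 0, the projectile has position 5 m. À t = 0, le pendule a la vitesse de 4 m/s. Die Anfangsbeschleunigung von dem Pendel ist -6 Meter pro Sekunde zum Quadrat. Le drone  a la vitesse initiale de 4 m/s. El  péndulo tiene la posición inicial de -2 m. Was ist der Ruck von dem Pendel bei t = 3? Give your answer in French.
De l'équation du jerk j(t) = 0, nous substituons t = 3 pour obtenir j = 0.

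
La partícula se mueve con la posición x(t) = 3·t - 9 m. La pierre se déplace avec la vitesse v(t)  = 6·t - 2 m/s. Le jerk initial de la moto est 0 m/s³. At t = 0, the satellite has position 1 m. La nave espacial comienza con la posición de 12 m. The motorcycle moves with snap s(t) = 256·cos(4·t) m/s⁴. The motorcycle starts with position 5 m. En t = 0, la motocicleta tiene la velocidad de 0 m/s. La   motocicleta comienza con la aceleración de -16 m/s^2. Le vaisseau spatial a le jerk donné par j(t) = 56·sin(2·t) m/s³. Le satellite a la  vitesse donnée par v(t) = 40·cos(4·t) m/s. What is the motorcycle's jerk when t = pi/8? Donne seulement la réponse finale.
j(pi/8) = 64.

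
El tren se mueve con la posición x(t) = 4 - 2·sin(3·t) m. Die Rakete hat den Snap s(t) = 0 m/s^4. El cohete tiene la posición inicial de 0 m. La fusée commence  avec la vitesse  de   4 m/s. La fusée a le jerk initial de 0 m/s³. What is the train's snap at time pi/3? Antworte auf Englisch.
To solve this, we need to take 4 derivatives of our position equation x(t) = 4 - 2·sin(3·t). The derivative of position gives velocity: v(t) = -6·cos(3·t). Differentiating velocity, we get acceleration: a(t) = 18·sin(3·t). Differentiating acceleration, we get jerk: j(t) = 54·cos(3·t). Taking d/dt of j(t), we find s(t) = -162·sin(3·t). We have snap s(t) = -162·sin(3·t). Substituting t = pi/3: s(pi/3) = 0.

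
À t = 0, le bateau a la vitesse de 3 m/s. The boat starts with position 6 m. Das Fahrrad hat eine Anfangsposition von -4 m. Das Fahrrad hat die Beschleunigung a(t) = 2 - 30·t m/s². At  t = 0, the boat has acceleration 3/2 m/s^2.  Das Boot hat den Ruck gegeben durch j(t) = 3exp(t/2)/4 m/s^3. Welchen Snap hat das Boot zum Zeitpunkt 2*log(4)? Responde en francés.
Nous devons dériver notre équation du jerk j(t) = 3·exp(t/2)/4 1 fois. La dérivée du jerk donne le snap: s(t) = 3·exp(t/2)/8. De l'équation du snap s(t) = 3·exp(t/2)/8, nous substituons t = 2*log(4) pour obtenir s = 3/2.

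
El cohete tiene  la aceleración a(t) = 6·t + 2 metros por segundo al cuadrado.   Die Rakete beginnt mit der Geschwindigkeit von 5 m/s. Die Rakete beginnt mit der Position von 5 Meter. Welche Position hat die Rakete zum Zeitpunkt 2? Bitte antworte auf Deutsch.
Um dies zu lösen, müssen wir 2 Integrale unserer Gleichung für die Beschleunigung a(t) = 6·t + 2 finden. Die Stammfunktion von der Beschleunigung, mit v(0) = 5, ergibt die Geschwindigkeit: v(t) = 3·t^2 + 2·t + 5. Mit ∫v(t)dt und Anwendung von x(0) = 5, finden wir x(t) = t^3 + t^2 + 5·t + 5. Wir haben die Position x(t) = t^3 + t^2 + 5·t + 5. Durch Einsetzen von t = 2: x(2) = 27.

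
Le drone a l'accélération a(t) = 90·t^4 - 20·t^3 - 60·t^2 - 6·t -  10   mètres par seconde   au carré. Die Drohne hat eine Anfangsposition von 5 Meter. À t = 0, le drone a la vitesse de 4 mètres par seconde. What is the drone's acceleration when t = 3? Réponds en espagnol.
Tenemos la aceleración a(t) = 90·t^4 - 20·t^3 - 60·t^2 - 6·t - 10. Sustituyendo t = 3: a(3) = 6182.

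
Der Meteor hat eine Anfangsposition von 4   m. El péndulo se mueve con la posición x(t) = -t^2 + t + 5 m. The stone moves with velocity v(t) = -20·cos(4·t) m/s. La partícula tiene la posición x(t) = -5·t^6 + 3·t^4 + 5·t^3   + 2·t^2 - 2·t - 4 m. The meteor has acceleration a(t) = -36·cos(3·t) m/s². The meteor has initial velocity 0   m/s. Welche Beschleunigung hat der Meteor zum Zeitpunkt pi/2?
Aus der Gleichung für die Beschleunigung a(t) = -36·cos(3·t), setzen wir t = pi/2 ein und erhalten a = 0.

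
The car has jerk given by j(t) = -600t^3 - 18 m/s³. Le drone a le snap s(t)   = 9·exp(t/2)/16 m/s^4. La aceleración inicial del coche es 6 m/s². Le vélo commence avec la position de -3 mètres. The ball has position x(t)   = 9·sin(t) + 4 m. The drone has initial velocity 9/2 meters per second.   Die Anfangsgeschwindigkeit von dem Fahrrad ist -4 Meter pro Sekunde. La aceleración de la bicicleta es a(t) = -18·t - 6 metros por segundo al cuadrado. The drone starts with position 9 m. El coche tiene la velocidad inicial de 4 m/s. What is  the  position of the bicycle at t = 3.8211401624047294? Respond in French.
Pour résoudre ceci, nous devons prendre 2 intégrales de notre équation de l'accélération a(t) = -18·t - 6. En prenant ∫a(t)dt et en appliquant v(0) = -4, nous trouvons v(t) = -9·t^2 - 6·t - 4. L'intégrale de la vitesse, avec x(0) = -3, donne la position: x(t) = -3·t^3 - 3·t^2 - 4·t - 3. De l'équation de la position x(t) = -3·t^3 - 3·t^2 - 4·t - 3, nous substituons t = 3.8211401624047294 pour obtenir x = -229.466585122145.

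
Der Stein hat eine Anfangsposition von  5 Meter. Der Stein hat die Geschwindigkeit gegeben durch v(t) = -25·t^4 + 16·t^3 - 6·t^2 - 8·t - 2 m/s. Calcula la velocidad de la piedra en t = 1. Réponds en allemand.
Aus der Gleichung für die Geschwindigkeit v(t) = -25·t^4 + 16·t^3 - 6·t^2 - 8·t - 2, setzen wir t = 1 ein und erhalten v = -25.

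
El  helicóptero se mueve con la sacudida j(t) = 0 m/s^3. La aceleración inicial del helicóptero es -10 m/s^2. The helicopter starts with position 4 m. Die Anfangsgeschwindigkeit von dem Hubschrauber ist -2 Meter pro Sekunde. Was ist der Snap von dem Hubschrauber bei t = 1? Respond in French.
Nous devons dériver notre équation du jerk j(t) = 0 1 fois. En prenant d/dt de j(t), nous trouvons s(t) = 0. De l'équation du snap s(t) = 0, nous substituons t = 1 pour obtenir s = 0.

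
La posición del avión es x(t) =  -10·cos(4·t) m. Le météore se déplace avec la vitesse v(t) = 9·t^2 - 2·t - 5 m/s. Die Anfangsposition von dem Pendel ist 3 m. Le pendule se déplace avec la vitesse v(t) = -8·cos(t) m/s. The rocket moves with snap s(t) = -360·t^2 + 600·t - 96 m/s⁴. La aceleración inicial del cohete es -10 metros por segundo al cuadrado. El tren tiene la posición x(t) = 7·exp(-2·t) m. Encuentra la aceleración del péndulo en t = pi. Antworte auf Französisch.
En partant de la vitesse v(t) = -8·cos(t), nous prenons 1 dérivée. La dérivée de la vitesse donne l'accélération: a(t) = 8·sin(t). En utilisant a(t) = 8·sin(t) et en substituant t = pi, nous trouvons a = 0.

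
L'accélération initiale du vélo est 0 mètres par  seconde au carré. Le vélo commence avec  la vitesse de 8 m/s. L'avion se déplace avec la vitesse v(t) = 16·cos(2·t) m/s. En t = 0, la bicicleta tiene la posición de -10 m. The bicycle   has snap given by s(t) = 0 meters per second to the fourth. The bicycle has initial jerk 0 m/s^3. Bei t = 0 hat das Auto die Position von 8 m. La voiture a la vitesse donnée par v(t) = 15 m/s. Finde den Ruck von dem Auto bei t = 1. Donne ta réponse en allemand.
Um dies zu lösen, müssen wir 2 Ableitungen unserer Gleichung für die Geschwindigkeit v(t) = 15 nehmen. Die Ableitung von der Geschwindigkeit ergibt die Beschleunigung: a(t) = 0. Durch Ableiten von der Beschleunigung erhalten wir den Ruck: j(t) = 0. Mit j(t) = 0 und Einsetzen von t = 1, finden wir j = 0.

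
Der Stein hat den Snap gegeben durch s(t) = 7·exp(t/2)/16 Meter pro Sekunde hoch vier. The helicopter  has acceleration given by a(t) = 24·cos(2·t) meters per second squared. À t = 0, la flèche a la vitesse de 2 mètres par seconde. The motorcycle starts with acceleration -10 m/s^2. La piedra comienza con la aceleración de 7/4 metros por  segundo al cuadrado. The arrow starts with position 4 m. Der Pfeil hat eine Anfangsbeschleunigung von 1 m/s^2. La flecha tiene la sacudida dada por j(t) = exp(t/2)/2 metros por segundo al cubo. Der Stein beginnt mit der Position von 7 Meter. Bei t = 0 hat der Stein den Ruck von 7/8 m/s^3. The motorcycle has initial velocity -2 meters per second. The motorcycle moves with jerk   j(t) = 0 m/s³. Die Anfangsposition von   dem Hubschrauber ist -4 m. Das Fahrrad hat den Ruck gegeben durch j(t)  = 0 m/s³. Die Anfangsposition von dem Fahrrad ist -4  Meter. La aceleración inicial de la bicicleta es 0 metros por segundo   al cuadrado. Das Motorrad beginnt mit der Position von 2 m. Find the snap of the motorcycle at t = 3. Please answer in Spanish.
Debemos derivar nuestra ecuación de la sacudida j(t) = 0 1 vez. Derivando la sacudida, obtenemos el snap: s(t) = 0. Tenemos el snap s(t) = 0. Sustituyendo t = 3: s(3) = 0.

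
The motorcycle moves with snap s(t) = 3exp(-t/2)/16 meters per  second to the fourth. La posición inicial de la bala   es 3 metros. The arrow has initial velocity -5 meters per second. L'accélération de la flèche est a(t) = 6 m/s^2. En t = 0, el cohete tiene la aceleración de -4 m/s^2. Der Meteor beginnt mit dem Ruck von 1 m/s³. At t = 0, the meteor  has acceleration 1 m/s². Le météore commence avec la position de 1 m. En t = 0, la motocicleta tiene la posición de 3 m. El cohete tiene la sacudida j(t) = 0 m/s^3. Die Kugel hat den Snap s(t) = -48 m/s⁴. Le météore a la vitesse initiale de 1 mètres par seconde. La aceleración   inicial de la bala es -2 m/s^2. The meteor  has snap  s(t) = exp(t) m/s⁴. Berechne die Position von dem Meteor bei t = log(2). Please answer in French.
Nous devons trouver l'intégrale de notre équation du snap s(t) = exp(t) 4 fois. La primitive du snap est le jerk. En utilisant j(0) = 1, nous obtenons j(t) = exp(t). L'intégrale du jerk est l'accélération. En utilisant a(0) = 1, nous obtenons a(t) = exp(t). En prenant ∫a(t)dt et en appliquant v(0) = 1, nous trouvons v(t) = exp(t). L'intégrale de la vitesse est la position. En utilisant x(0) = 1, nous obtenons x(t) = exp(t). Nous avons la position x(t) = exp(t). En substituant t = log(2): x(log(2)) = 2.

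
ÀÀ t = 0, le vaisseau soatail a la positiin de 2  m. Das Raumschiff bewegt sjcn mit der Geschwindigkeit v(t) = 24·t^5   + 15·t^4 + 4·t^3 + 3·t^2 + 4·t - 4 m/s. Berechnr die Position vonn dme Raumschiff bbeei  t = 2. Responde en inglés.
To find the answer, we compute 1 integral of v(t) = 24·t^5 + 15·t^4 + 4·t^3 + 3·t^2 + 4·t - 4. Finding the integral of v(t) and using x(0) = 2: x(t) = 4·t^6 + 3·t^5 + t^4 + t^3 + 2·t^2 - 4·t + 2. Using x(t) = 4·t^6 + 3·t^5 + t^4 + t^3 + 2·t^2 - 4·t + 2 and substituting t = 2, we find x = 378.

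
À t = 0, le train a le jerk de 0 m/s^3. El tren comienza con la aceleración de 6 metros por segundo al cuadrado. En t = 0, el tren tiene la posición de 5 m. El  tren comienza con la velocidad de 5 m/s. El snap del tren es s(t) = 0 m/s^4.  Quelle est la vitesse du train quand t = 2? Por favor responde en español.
Para resolver esto, necesitamos tomar 3 integrales de nuestra ecuación del snap s(t) = 0. La antiderivada del snap, con j(0) = 0, da la sacudida: j(t) = 0. Tomando ∫j(t)dt y aplicando a(0) = 6, encontramos a(t) = 6. La antiderivada de la aceleración es la velocidad. Usando v(0) = 5, obtenemos v(t) = 6·t + 5. De la ecuación de la velocidad v(t) = 6·t + 5, sustituimos t = 2 para obtener v = 17.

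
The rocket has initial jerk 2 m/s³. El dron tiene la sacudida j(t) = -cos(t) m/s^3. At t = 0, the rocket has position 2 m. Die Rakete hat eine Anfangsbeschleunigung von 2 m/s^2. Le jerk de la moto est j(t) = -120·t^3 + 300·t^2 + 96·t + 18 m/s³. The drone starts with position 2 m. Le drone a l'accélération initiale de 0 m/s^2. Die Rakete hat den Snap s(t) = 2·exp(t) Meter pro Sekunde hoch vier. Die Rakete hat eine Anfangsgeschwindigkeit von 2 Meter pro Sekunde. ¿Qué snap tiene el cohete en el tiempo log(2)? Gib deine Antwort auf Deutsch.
Mit s(t) = 2·exp(t) und Einsetzen von t = log(2), finden wir s = 4.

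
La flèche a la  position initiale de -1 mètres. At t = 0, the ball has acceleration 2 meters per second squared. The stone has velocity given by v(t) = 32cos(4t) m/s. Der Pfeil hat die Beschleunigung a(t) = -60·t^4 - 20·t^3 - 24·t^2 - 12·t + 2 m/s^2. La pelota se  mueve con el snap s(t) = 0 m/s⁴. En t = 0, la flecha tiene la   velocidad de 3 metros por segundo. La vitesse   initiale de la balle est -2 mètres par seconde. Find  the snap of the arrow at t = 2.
Starting from acceleration a(t) = -60·t^4 - 20·t^3 - 24·t^2 - 12·t + 2, we take 2 derivatives. The derivative of acceleration gives jerk: j(t) = -240·t^3 - 60·t^2 - 48·t - 12. Differentiating jerk, we get snap: s(t) = -720·t^2 - 120·t - 48. Using s(t) = -720·t^2 - 120·t - 48 and substituting t = 2, we find s = -3168.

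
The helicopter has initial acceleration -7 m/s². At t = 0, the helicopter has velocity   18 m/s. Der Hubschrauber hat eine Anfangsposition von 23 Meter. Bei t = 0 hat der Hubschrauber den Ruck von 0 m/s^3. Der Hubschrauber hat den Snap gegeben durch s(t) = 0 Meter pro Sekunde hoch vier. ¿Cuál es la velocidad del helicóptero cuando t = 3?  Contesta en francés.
Pour résoudre ceci, nous devons prendre 3 intégrales de notre équation du snap s(t) = 0. En intégrant le snap et en utilisant la condition initiale j(0) = 0, nous obtenons j(t) = 0. En prenant ∫j(t)dt et en appliquant a(0) = -7, nous trouvons a(t) = -7. En intégrant l'accélération et en utilisant la condition initiale v(0) = 18, nous obtenons v(t) = 18 - 7·t. Nous avons la vitesse v(t) = 18 - 7·t. En substituant t = 3: v(3) = -3.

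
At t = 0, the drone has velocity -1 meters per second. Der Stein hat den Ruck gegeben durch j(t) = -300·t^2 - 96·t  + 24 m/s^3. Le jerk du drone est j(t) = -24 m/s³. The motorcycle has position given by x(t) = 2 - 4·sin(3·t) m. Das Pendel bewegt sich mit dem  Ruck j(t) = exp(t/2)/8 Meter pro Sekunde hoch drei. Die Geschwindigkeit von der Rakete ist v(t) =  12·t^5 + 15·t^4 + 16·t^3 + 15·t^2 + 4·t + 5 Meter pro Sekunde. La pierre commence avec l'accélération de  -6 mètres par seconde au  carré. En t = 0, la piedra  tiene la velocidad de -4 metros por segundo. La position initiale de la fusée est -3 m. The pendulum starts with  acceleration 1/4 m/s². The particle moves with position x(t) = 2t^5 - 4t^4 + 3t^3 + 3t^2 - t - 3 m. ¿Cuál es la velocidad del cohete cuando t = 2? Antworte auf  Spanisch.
Usando v(t) = 12·t^5 + 15·t^4 + 16·t^3 + 15·t^2 + 4·t + 5 y sustituyendo t = 2, encontramos v = 825.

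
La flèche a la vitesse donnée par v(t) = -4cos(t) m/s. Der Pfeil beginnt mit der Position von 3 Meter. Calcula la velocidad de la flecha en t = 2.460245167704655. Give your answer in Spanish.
Tenemos la velocidad v(t) = -4·cos(t). Sustituyendo t = 2.460245167704655: v(2.460245167704655) = 3.10689889342572.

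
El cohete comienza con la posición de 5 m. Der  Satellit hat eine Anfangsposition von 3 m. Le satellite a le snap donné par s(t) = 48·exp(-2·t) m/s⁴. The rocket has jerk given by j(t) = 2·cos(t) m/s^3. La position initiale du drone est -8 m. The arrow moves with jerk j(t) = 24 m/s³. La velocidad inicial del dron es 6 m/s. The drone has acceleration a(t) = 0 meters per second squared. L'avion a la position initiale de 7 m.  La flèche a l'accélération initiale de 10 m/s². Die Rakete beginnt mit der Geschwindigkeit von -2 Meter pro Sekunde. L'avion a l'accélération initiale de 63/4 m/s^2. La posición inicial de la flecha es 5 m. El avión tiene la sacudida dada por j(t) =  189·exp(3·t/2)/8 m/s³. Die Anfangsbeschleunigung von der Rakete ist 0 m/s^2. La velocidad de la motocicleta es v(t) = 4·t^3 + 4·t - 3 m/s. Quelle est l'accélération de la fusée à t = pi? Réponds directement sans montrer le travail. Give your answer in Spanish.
La aceleración en t = pi es a = 0.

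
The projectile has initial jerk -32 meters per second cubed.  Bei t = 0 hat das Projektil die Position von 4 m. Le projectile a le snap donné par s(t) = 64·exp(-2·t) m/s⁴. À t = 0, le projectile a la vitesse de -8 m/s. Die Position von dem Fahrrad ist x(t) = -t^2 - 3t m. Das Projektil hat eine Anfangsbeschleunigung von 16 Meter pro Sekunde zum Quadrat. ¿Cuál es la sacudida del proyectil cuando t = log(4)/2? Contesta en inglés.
We need to integrate our snap equation s(t) = 64·exp(-2·t) 1 time. Taking ∫s(t)dt and applying j(0) = -32, we find j(t) = -32·exp(-2·t). Using j(t) = -32·exp(-2·t) and substituting t = log(4)/2, we find j = -8.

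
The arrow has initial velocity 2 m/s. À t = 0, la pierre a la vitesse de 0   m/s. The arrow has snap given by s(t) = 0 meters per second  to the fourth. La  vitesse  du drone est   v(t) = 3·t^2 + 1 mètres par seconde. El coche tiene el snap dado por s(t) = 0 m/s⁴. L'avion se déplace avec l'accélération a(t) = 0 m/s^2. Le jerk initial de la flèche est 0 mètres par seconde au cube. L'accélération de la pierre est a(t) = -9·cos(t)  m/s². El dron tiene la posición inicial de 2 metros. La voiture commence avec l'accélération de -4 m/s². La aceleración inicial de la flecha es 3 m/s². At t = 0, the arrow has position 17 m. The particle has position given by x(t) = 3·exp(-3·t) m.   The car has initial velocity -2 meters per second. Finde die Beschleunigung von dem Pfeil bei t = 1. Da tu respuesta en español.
Debemos encontrar la antiderivada de nuestra ecuación del snap s(t) = 0 2 veces. Tomando ∫s(t)dt y aplicando j(0) = 0, encontramos j(t) = 0. La antiderivada de la sacudida, con a(0) = 3, da la aceleración: a(t) = 3. De la ecuación de la aceleración a(t) = 3, sustituimos t = 1 para obtener a = 3.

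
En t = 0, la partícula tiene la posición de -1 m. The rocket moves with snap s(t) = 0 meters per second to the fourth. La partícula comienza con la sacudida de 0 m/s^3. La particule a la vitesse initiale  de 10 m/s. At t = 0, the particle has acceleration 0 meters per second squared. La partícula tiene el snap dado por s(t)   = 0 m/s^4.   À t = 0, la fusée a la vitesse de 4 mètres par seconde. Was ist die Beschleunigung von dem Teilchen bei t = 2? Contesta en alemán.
Wir müssen die Stammfunktion unserer Gleichung für den Snap s(t) = 0 2-mal finden. Die Stammfunktion von dem Snap, mit j(0) = 0, ergibt den Ruck: j(t) = 0. Durch Integration von dem Ruck und Verwendung der Anfangsbedingung a(0) = 0, erhalten wir a(t) = 0. Aus der Gleichung für die Beschleunigung a(t) = 0, setzen wir t = 2 ein und erhalten a = 0.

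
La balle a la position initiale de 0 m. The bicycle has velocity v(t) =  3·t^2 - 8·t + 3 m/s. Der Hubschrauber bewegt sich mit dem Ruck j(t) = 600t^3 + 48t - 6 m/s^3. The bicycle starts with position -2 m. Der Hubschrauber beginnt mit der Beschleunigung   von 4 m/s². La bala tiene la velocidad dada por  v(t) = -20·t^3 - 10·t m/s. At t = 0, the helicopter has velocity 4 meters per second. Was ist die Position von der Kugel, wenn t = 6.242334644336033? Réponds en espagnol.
Necesitamos integrar nuestra ecuación de la velocidad v(t) = -20·t^3 - 10·t 1 vez. La antiderivada de la velocidad es la posición. Usando x(0) = 0, obtenemos x(t) = -5·t^4 - 5·t^2. Usando x(t) = -5·t^4 - 5·t^2 y sustituyendo t = 6.242334644336033, encontramos x = -7786.86854622714.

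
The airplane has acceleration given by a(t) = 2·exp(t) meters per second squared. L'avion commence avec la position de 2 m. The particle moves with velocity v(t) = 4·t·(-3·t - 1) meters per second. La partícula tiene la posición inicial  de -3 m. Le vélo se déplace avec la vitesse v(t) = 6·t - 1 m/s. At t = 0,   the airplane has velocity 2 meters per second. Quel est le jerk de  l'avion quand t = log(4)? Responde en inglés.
To solve this, we need to take 1 derivative of our acceleration equation a(t) = 2·exp(t). The derivative of acceleration gives jerk: j(t) = 2·exp(t). Using j(t) = 2·exp(t) and substituting t = log(4), we find j = 8.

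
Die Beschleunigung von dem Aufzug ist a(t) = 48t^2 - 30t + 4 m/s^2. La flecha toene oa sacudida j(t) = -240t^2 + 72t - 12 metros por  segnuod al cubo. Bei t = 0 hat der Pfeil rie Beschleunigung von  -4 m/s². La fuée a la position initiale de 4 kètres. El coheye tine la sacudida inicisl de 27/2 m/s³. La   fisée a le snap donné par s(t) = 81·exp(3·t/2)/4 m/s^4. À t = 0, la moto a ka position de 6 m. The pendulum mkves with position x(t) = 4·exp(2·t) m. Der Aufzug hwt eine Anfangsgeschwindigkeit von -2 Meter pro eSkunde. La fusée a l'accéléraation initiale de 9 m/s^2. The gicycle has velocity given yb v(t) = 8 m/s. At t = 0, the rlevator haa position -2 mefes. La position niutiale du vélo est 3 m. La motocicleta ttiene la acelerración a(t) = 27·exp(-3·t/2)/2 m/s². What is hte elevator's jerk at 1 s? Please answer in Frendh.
En partant de l'accélération a(t) = 48·t^2 - 30·t + 4, nous prenons 1 dérivée. La dérivée de l'accélération donne le jerk: j(t) = 96·t - 30. De l'équation du jerk j(t) = 96·t - 30, nous substituons t = 1 pour obtenir j = 66.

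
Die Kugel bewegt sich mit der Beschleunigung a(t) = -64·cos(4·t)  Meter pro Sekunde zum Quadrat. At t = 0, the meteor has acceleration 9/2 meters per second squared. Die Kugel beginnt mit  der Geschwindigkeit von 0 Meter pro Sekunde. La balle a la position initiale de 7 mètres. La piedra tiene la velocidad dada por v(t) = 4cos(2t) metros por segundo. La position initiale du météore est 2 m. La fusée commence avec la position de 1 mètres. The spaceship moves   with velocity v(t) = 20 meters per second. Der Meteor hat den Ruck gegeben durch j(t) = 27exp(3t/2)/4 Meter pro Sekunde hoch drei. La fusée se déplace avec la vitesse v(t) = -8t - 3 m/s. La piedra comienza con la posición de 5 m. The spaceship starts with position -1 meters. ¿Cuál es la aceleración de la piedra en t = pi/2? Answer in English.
Starting from velocity v(t) = 4·cos(2·t), we take 1 derivative. The derivative of velocity gives acceleration: a(t) = -8·sin(2·t). Using a(t) = -8·sin(2·t) and substituting t = pi/2, we find a = 0.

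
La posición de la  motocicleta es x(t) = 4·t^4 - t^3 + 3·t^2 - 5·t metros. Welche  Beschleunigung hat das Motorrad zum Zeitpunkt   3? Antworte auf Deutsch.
Wir müssen unsere Gleichung für die Position x(t) = 4·t^4 - t^3 + 3·t^2 - 5·t 2-mal ableiten. Die Ableitung von der Position ergibt die Geschwindigkeit: v(t) = 16·t^3 - 3·t^2 + 6·t - 5. Die Ableitung von der Geschwindigkeit ergibt die Beschleunigung: a(t) = 48·t^2 - 6·t + 6. Mit a(t) = 48·t^2 - 6·t + 6 und Einsetzen von t = 3, finden wir a = 420.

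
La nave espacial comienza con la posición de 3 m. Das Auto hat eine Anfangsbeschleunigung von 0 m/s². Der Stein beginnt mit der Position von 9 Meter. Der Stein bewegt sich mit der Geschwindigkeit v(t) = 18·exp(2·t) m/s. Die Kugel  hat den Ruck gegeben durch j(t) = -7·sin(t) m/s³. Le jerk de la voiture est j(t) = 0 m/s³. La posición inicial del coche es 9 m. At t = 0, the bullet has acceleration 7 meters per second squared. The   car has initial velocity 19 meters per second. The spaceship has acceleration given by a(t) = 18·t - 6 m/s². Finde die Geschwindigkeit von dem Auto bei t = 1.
Wir müssen unsere Gleichung für den Ruck j(t) = 0 2-mal integrieren. Das Integral von dem Ruck, mit a(0) = 0, ergibt die Beschleunigung: a(t) = 0. Das Integral von der Beschleunigung ist die Geschwindigkeit. Mit v(0) = 19 erhalten wir v(t) = 19. Mit v(t) = 19 und Einsetzen von t = 1, finden wir v = 19.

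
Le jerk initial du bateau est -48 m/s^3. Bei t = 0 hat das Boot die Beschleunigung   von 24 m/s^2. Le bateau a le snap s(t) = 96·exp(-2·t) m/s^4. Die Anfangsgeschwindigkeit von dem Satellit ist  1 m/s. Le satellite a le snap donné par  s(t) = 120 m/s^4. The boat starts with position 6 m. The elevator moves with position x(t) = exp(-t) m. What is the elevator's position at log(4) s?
We have position x(t) = exp(-t). Substituting t = log(4): x(log(4)) = 1/4.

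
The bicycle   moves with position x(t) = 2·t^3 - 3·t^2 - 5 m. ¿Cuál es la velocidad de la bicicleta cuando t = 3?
Partiendo de la posición x(t) = 2·t^3 - 3·t^2 - 5, tomamos 1 derivada. Tomando d/dt de x(t), encontramos v(t) = 6·t^2 - 6·t. De la ecuación de la velocidad v(t) = 6·t^2 - 6·t, sustituimos t = 3 para obtener v = 36.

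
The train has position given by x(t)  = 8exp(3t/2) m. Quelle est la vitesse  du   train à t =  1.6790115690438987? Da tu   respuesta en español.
Debemos derivar nuestra ecuación de la posición x(t) = 8·exp(3·t/2) 1 vez. La derivada de la posición da la velocidad: v(t) = 12·exp(3·t/2). De la ecuación de la velocidad v(t) = 12·exp(3·t/2), sustituimos t = 1.6790115690438987 para obtener v = 148.922197233912.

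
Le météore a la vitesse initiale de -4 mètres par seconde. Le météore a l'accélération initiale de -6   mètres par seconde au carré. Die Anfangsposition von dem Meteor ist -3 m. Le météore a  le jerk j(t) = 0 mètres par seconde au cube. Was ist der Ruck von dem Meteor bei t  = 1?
Aus der Gleichung für den Ruck j(t) = 0, setzen wir t = 1 ein und erhalten j = 0.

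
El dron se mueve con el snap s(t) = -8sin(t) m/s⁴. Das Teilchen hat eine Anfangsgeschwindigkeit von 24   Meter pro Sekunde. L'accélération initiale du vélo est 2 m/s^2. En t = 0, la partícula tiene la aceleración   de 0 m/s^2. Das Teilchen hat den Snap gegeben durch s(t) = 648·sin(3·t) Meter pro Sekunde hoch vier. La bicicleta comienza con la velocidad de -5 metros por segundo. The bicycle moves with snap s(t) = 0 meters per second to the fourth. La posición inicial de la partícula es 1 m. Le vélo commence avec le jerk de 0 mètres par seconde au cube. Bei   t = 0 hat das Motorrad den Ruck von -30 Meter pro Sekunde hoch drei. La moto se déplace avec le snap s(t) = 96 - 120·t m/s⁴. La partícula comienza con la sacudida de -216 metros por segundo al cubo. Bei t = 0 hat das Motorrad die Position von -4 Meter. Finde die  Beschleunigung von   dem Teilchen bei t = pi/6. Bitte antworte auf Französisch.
Pour résoudre ceci, nous devons prendre 2 intégrales de notre équation du snap s(t) = 648·sin(3·t). En intégrant le snap et en utilisant la condition initiale j(0) = -216, nous obtenons j(t) = -216·cos(3·t). L'intégrale du jerk est l'accélération. En utilisant a(0) = 0, nous obtenons a(t) = -72·sin(3·t). En utilisant a(t) = -72·sin(3·t) et en substituant t = pi/6, nous trouvons a = -72.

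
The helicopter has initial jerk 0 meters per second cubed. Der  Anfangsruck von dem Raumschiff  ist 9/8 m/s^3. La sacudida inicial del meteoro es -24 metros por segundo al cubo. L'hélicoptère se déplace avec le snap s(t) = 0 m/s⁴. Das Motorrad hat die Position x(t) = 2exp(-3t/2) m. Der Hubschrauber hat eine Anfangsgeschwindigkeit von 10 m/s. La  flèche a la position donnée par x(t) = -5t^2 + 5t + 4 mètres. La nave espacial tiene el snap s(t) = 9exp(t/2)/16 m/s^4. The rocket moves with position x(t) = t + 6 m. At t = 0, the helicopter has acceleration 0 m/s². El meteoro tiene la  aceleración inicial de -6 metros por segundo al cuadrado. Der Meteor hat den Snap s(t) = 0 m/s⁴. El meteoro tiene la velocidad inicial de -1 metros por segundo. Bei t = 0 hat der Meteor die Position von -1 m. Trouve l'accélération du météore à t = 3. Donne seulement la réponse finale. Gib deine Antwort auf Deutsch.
a(3) = -78.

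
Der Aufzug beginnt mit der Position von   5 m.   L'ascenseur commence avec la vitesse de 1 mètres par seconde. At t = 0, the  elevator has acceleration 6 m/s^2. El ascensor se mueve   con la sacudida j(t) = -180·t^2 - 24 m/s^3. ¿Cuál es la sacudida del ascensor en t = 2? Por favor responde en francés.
En utilisant j(t) = -180·t^2 - 24 et en substituant t = 2, nous trouvons j = -744.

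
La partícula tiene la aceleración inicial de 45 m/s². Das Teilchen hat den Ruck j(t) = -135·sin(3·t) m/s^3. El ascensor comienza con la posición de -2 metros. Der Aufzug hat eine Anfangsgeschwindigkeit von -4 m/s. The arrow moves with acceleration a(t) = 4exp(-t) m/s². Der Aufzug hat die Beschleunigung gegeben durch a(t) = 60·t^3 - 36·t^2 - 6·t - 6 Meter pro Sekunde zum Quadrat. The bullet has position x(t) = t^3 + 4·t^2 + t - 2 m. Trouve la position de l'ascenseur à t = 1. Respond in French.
Nous devons trouver l'intégrale de notre équation de l'accélération a(t) = 60·t^3 - 36·t^2 - 6·t - 6 2 fois. L'intégrale de l'accélération, avec v(0) = -4, donne la vitesse: v(t) = 15·t^4 - 12·t^3 - 3·t^2 - 6·t - 4. L'intégrale de la vitesse, avec x(0) = -2, donne la position: x(t) = 3·t^5 - 3·t^4 - t^3 - 3·t^2 - 4·t - 2. De l'équation de la position x(t) = 3·t^5 - 3·t^4 - t^3 - 3·t^2 - 4·t - 2, nous substituons t = 1 pour obtenir x = -10.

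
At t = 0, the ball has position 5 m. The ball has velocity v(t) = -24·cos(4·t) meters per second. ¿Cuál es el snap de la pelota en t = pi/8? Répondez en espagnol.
Partiendo de la velocidad v(t) = -24·cos(4·t), tomamos 3 derivadas. Derivando la velocidad, obtenemos la aceleración: a(t) = 96·sin(4·t). Derivando la aceleración, obtenemos la sacudida: j(t) = 384·cos(4·t). Derivando la sacudida, obtenemos el snap: s(t) = -1536·sin(4·t). Tenemos el snap s(t) = -1536·sin(4·t). Sustituyendo t = pi/8: s(pi/8) = -1536.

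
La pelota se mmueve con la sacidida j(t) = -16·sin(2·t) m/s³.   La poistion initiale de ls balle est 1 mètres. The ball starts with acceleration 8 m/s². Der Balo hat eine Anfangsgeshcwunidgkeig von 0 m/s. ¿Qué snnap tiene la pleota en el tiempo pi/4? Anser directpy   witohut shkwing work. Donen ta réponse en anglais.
The answer is 0.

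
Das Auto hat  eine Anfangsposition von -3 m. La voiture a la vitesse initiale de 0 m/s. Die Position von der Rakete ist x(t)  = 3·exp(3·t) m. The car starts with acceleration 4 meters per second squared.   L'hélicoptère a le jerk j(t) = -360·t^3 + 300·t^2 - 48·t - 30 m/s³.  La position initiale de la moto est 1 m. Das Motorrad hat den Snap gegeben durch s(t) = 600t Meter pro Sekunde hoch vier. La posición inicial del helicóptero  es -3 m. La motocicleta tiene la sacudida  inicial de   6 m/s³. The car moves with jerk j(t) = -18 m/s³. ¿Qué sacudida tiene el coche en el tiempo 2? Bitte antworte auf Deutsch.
Mit j(t) = -18 und Einsetzen von t = 2, finden wir j = -18.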